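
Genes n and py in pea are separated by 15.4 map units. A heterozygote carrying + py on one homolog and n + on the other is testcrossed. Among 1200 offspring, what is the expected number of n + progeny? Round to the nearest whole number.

A map distance of 15.4 map units corresponds to a recombination frequency of 0.154.
The F1 is + py / n +, so n + is a parental gamete class with expected frequency (1 − r)/2 = 0.846/2 = 0.4230.
Expected number = 0.4230 × 1200 = 507.60 ≈ 508.

508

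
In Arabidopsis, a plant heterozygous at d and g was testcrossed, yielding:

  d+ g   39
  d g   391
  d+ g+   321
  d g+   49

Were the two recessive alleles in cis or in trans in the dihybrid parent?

cis

The two most frequent classes are d+ g+ (321) and d g (391); these are the parental (non-recombinant) types.
So the F1 carried d+ g+ on one chromosome and d g on the other — the recessive alleles are on the same chromosome (cis / coupling).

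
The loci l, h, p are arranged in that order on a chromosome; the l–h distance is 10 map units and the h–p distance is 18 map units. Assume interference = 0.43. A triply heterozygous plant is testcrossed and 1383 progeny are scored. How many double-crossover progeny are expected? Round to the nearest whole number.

Map distances give recombination frequencies of 0.100 and 0.180 for the two intervals.
With interference 0.43 (so coincidence = 0.57), expected double-crossover frequency = 0.100 × 0.180 × 0.57 = 0.01026.
Expected number = 0.01026 × 1383 = 14.19 ≈ 14.

14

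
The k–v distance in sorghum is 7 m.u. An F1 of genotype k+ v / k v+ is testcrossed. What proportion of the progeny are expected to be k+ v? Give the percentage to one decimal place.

46.5%

A map distance of 7 m.u. corresponds to a recombination frequency of 0.070.
The F1 is k+ v / k v+, so k+ v is a parental gamete class with expected frequency (1 − r)/2 = 0.930/2 = 0.4650.
That is 0.4650 = 46.5% of the progeny.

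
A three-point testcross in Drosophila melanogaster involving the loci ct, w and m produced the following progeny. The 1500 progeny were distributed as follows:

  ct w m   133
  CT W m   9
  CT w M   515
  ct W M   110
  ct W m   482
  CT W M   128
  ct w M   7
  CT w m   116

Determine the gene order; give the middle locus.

The two most frequent reciprocal classes, CT w M and ct W m, are the parental types, so the F1 was CT w M / ct W m.
The two rarest classes, ct w M and CT W m, are the double crossovers. Comparing them with the parentals, only the ct allele has switched, so ct is the middle locus and the order is w – ct – m.

ct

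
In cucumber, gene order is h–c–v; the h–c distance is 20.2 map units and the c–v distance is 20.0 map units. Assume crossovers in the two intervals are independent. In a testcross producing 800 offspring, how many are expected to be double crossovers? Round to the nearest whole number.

Map distances give recombination frequencies of 0.202 and 0.200 for the two intervals.
With no interference, expected double-crossover frequency = 0.202 × 0.200 = 0.04040.
Expected number = 0.04040 × 800 = 32.32 ≈ 32.

32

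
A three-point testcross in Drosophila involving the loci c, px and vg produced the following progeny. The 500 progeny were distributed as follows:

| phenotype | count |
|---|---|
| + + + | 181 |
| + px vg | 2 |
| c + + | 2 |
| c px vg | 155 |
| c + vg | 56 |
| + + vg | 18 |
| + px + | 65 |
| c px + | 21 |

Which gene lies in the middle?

The two most frequent reciprocal classes, + + + and c px vg, are the parental types, so the F1 was + + + / c px vg.
The two rarest classes, c + + and + px vg, are the double crossovers. Comparing them with the parentals, only the c allele has switched, so c is the middle locus and the order is px – c – vg.

c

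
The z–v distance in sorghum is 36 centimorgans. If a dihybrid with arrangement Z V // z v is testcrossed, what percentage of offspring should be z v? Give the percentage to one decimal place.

32.0%

A map distance of 36 centimorgans corresponds to a recombination frequency of 0.360.
The F1 is Z V / z v, so z v is a parental gamete class with expected frequency (1 − r)/2 = 0.640/2 = 0.3200.
That is 0.3200 = 32.0% of the progeny.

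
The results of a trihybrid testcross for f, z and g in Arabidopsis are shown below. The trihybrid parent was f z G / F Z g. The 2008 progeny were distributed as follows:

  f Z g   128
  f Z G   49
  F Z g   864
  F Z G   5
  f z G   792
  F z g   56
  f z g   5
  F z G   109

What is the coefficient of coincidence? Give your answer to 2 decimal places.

0.71

The two rarest classes, f z g and F Z G, are the double crossovers. Comparing them with the parentals, only the g allele has switched, so g is the middle locus and the order is z – g – f.
z–g: (105 + 10)/2008 = 0.0573; g–f: (237 + 10)/2008 = 0.1230.
Expected DCO frequency = 0.0573 × 0.1230 ≈ 0.00705; observed = 10/2008 ≈ 0.00498.
Coefficient of coincidence = 0.00498/0.00705 ≈ 0.71.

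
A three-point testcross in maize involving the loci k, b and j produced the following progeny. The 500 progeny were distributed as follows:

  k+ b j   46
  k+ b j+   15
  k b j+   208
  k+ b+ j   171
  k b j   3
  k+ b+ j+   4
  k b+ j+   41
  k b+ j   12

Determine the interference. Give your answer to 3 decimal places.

The two most frequent reciprocal classes, k b j+ and k+ b+ j, are the parental types, so the F1 was k b j+ / k+ b+ j.
The two rarest classes, k b j and k+ b+ j+, are the double crossovers. Comparing them with the parentals, only the j allele has switched, so j is the middle locus and the order is b – j – k.
b–j: (87 + 7)/500 = 0.1880; j–k: (27 + 7)/500 = 0.0680.
Expected DCO frequency = 0.1880 × 0.0680 ≈ 0.01278; observed = 7/500 ≈ 0.01400.
Coefficient of coincidence = 0.01400/0.01278 ≈ 1.095; interference = 1 − 1.095 = -0.095.

-0.095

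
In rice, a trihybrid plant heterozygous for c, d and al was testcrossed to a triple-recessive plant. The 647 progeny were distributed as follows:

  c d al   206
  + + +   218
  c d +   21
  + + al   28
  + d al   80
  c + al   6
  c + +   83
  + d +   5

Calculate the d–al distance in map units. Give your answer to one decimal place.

The two most frequent reciprocal classes, c d al and + + +, are the parental types, so the F1 was c d al / + + +.
The two rarest classes, c + al and + d +, are the double crossovers. Comparing them with the parentals, only the d allele has switched, so d is the middle locus and the order is al – d – c.
Crossovers in the al–d interval produce the single-crossover classes c d + and + + al (21 + 28 = 49) plus the double crossovers (11).
RF(al–d) = (49 + 11) / 647 = 60/647 = 0.0927 → 9.3 map units.

9.3 map units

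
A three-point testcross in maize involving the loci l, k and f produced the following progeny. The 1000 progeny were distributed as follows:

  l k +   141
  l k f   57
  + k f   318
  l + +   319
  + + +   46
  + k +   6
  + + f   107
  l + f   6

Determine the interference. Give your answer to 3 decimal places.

0.599

The two most frequent reciprocal classes, + k f and l + +, are the parental types, so the F1 was + k f / l + +.
The two rarest classes, + k + and l + f, are the double crossovers. Comparing them with the parentals, only the f allele has switched, so f is the middle locus and the order is k – f – l.
k–f: (248 + 12)/1000 = 0.2600; f–l: (103 + 12)/1000 = 0.1150.
Expected DCO frequency = 0.2600 × 0.1150 ≈ 0.02990; observed = 12/1000 ≈ 0.01200.
Coefficient of coincidence = 0.01200/0.02990 ≈ 0.401; interference = 1 − 0.401 = 0.599.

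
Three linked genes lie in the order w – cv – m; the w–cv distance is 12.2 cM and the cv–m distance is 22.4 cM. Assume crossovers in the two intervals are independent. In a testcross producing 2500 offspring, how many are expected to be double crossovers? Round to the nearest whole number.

68

Map distances give recombination frequencies of 0.122 and 0.224 for the two intervals.
With no interference, expected double-crossover frequency = 0.122 × 0.224 = 0.02733.
Expected number = 0.02733 × 2500 = 68.32 ≈ 68.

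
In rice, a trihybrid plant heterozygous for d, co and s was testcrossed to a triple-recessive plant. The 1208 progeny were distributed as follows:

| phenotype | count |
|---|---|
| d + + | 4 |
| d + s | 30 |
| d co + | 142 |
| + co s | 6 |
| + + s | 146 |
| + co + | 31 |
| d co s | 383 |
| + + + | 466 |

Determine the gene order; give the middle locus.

The two most frequent reciprocal classes, d co s and + + +, are the parental types, so the F1 was d co s / + + +.
The two rarest classes, + co s and d + +, are the double crossovers. Comparing them with the parentals, only the d allele has switched, so d is the middle locus and the order is s – d – co.

d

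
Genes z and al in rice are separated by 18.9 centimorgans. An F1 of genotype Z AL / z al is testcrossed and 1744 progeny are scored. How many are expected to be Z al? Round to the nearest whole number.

165

A map distance of 18.9 centimorgans corresponds to a recombination frequency of 0.189.
The F1 is Z AL / z al, so Z al is a recombinant gamete class with expected frequency r/2 = 0.189/2 = 0.0945.
Expected number = 0.0945 × 1744 = 164.81 ≈ 165.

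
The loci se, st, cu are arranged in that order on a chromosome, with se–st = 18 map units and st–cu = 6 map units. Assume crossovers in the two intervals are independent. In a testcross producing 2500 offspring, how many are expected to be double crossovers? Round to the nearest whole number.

27

Map distances give recombination frequencies of 0.180 and 0.060 for the two intervals.
With no interference, expected double-crossover frequency = 0.180 × 0.060 = 0.01080.
Expected number = 0.01080 × 2500 = 27.00 ≈ 27.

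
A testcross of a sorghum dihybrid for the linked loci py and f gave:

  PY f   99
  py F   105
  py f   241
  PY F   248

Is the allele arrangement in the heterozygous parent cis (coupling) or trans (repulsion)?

The two most frequent classes are PY F (248) and py f (241); these are the parental (non-recombinant) types.
So the F1 carried PY F on one chromosome and py f on the other — the recessive alleles are on the same chromosome (cis / coupling).

cis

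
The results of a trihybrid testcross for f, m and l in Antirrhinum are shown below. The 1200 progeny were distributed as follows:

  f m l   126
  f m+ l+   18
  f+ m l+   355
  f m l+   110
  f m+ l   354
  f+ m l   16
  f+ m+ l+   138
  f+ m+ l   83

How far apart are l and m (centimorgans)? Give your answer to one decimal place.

The two most frequent reciprocal classes, f m+ l and f+ m l+, are the parental types, so the F1 was f m+ l / f+ m l+.
The two rarest classes, f m+ l+ and f+ m l, are the double crossovers. Comparing them with the parentals, only the l allele has switched, so l is the middle locus and the order is m – l – f.
Crossovers in the m–l interval produce the single-crossover classes f m l and f+ m+ l+ (126 + 138 = 264) plus the double crossovers (34).
RF(m–l) = (264 + 34) / 1200 = 298/1200 = 0.2483 → 24.8 centimorgans.

24.8 centimorgans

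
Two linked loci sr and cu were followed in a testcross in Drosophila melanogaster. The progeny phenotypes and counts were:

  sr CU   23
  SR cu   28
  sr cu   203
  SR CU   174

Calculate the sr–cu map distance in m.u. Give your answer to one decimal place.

The two most frequent classes, SR CU (174) and sr cu (203), are the parental types, so the F1 was SR CU / sr cu.
The recombinant classes are SR cu and sr CU: 28 + 23 = 51.
Recombination frequency = 51/428 = 0.1192 ≈ 11.9%, i.e. 11.9 m.u.

11.9 m.u.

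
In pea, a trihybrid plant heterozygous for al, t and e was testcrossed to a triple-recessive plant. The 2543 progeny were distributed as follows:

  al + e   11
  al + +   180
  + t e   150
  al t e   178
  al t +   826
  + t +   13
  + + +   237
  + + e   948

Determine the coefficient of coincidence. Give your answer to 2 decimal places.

The two most frequent reciprocal classes, + + e and al t +, are the parental types, so the F1 was + + e / al t +.
The two rarest classes, al + e and + t +, are the double crossovers. Comparing them with the parentals, only the al allele has switched, so al is the middle locus and the order is e – al – t.
e–al: (415 + 24)/2543 = 0.1726; al–t: (330 + 24)/2543 = 0.1392.
Expected DCO frequency = 0.1726 × 0.1392 ≈ 0.02403; observed = 24/2543 ≈ 0.00944.
Coefficient of coincidence = 0.00944/0.02403 ≈ 0.39.

0.39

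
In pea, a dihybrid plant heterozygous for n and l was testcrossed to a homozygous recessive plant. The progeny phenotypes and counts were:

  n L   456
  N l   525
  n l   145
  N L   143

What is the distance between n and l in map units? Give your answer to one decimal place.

The two most frequent classes, N l (525) and n L (456), are the parental types, so the F1 was N l / n L.
The recombinant classes are N L and n l: 143 + 145 = 288.
Recombination frequency = 288/1269 = 0.2270 ≈ 22.7%, i.e. 22.7 map units.

22.7 map units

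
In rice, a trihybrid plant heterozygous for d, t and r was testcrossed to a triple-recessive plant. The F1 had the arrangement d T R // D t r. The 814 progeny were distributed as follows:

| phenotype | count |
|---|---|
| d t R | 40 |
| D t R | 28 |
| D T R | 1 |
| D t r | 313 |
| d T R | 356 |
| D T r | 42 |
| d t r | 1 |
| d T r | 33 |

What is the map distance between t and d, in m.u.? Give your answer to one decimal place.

The two rarest classes, D T R and d t r, are the double crossovers. Comparing them with the parentals, only the d allele has switched, so d is the middle locus and the order is r – d – t.
Crossovers in the d–t interval produce the single-crossover classes d t R and D T r (40 + 42 = 82) plus the double crossovers (2).
RF(d–t) = (82 + 2) / 814 = 84/814 = 0.1032 → 10.3 m.u.

10.3 m.u.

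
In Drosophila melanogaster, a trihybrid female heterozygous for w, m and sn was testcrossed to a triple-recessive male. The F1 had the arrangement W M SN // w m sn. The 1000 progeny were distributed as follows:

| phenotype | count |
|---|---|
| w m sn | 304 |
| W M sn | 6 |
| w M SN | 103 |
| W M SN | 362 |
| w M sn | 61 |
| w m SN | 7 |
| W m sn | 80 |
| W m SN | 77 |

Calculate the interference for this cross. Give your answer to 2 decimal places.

0.56

The two rarest classes, W M sn and w m SN, are the double crossovers. Comparing them with the parentals, only the sn allele has switched, so sn is the middle locus and the order is m – sn – w.
m–sn: (138 + 13)/1000 = 0.1510; sn–w: (183 + 13)/1000 = 0.1960.
Expected DCO frequency = 0.1510 × 0.1960 ≈ 0.02960; observed = 13/1000 ≈ 0.01300.
Coefficient of coincidence = 0.01300/0.02960 ≈ 0.44; interference = 1 − 0.44 = 0.56.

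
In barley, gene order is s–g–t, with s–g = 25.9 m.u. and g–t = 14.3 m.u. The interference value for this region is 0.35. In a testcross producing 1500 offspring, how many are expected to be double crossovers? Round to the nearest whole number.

36

Map distances give recombination frequencies of 0.259 and 0.143 for the two intervals.
With interference 0.35 (so coincidence = 0.65), expected double-crossover frequency = 0.259 × 0.143 × 0.65 = 0.02407.
Expected number = 0.02407 × 1500 = 36.11 ≈ 36.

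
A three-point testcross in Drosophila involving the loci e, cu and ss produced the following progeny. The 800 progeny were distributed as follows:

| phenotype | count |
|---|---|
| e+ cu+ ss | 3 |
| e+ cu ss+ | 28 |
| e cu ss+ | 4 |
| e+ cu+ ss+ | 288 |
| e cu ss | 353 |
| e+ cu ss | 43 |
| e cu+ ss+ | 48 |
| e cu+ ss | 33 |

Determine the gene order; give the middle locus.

The two most frequent reciprocal classes, e+ cu+ ss+ and e cu ss, are the parental types, so the F1 was e+ cu+ ss+ / e cu ss.
The two rarest classes, e+ cu+ ss and e cu ss+, are the double crossovers. Comparing them with the parentals, only the ss allele has switched, so ss is the middle locus and the order is e – ss – cu.

ss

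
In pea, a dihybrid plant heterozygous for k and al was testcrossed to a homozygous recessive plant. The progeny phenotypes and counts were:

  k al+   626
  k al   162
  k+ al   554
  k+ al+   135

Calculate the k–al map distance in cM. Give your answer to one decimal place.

The two most frequent classes, k+ al (554) and k al+ (626), are the parental types, so the F1 was k+ al / k al+.
The recombinant classes are k+ al+ and k al: 135 + 162 = 297.
Recombination frequency = 297/1477 = 0.2011 ≈ 20.1%, i.e. 20.1 cM.

20.1 cM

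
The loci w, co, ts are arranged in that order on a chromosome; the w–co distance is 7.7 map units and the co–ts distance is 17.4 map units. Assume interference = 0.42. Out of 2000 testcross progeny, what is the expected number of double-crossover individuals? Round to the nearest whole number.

Map distances give recombination frequencies of 0.077 and 0.174 for the two intervals.
With interference 0.42 (so coincidence = 0.58), expected double-crossover frequency = 0.077 × 0.174 × 0.58 = 0.00777.
Expected number = 0.00777 × 2000 = 15.54 ≈ 16.

16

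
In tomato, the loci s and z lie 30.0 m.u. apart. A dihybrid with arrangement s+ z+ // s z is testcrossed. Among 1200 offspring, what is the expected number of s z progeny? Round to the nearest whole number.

420

A map distance of 30.0 m.u. corresponds to a recombination frequency of 0.300.
The F1 is s+ z+ / s z, so s z is a parental gamete class with expected frequency (1 − r)/2 = 0.700/2 = 0.3500.
Expected number = 0.3500 × 1200 = 420.00 ≈ 420.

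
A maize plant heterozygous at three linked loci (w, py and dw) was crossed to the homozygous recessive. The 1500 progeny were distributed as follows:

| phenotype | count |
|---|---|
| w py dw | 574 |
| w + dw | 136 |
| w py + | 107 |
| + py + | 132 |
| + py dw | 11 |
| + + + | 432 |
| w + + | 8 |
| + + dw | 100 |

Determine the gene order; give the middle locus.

w

The two most frequent reciprocal classes, + + + and w py dw, are the parental types, so the F1 was + + + / w py dw.
The two rarest classes, w + + and + py dw, are the double crossovers. Comparing them with the parentals, only the w allele has switched, so w is the middle locus and the order is py – w – dw.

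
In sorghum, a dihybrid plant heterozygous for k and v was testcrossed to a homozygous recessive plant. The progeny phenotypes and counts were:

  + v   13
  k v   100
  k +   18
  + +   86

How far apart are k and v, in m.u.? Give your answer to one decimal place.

14.3 m.u.

The two most frequent classes, + + (86) and k v (100), are the parental types, so the F1 was + + / k v.
The recombinant classes are + v and k +: 13 + 18 = 31.
Recombination frequency = 31/217 = 0.1429 ≈ 14.3%, i.e. 14.3 m.u.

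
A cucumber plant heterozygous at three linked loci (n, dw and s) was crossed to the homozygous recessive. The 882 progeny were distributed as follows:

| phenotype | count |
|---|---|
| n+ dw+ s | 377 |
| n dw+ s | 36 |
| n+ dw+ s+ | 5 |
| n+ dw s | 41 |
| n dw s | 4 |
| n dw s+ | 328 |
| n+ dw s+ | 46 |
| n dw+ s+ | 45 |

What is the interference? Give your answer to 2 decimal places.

0.08

The two most frequent reciprocal classes, n dw s+ and n+ dw+ s, are the parental types, so the F1 was n dw s+ / n+ dw+ s.
The two rarest classes, n dw s and n+ dw+ s+, are the double crossovers. Comparing them with the parentals, only the s allele has switched, so s is the middle locus and the order is n – s – dw.
n–s: (82 + 9)/882 = 0.1032; s–dw: (86 + 9)/882 = 0.1077.
Expected DCO frequency = 0.1032 × 0.1077 ≈ 0.01111; observed = 9/882 ≈ 0.01020.
Coefficient of coincidence = 0.01020/0.01111 ≈ 0.92; interference = 1 − 0.92 = 0.08.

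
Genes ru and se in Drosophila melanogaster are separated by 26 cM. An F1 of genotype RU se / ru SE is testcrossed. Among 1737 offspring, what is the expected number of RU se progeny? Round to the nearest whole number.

A map distance of 26 cM corresponds to a recombination frequency of 0.260.
The F1 is RU se / ru SE, so RU se is a parental gamete class with expected frequency (1 − r)/2 = 0.740/2 = 0.3700.
Expected number = 0.3700 × 1737 = 642.69 ≈ 643.

643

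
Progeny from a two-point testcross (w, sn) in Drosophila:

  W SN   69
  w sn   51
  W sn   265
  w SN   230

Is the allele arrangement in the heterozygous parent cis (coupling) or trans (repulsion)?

The two most frequent classes are W sn (265) and w SN (230); these are the parental (non-recombinant) types.
So the F1 carried W sn on one chromosome and w SN on the other — the recessive alleles are on opposite chromosomes (trans / repulsion).

trans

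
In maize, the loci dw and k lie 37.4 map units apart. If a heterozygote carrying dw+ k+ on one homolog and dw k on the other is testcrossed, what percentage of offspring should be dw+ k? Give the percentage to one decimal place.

A map distance of 37.4 map units corresponds to a recombination frequency of 0.374.
The F1 is dw+ k+ / dw k, so dw+ k is a recombinant gamete class with expected frequency r/2 = 0.374/2 = 0.1870.
That is 0.1870 = 18.7% of the progeny.

18.7%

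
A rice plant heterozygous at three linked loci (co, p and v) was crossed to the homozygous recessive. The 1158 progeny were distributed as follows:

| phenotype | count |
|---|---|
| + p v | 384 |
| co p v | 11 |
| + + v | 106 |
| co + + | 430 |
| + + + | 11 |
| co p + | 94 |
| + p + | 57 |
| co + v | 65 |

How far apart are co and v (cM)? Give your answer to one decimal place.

The two most frequent reciprocal classes, + p v and co + +, are the parental types, so the F1 was + p v / co + +.
The two rarest classes, co p v and + + +, are the double crossovers. Comparing them with the parentals, only the co allele has switched, so co is the middle locus and the order is v – co – p.
Crossovers in the v–co interval produce the single-crossover classes + p + and co + v (57 + 65 = 122) plus the double crossovers (22).
RF(v–co) = (122 + 22) / 1158 = 144/1158 = 0.1244 → 12.4 cM.

12.4 cM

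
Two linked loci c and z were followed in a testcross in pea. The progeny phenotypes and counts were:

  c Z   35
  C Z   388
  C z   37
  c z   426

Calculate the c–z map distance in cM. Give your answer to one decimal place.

8.1 cM

The two most frequent classes, C Z (388) and c z (426), are the parental types, so the F1 was C Z / c z.
The recombinant classes are C z and c Z: 37 + 35 = 72.
Recombination frequency = 72/886 = 0.0813 ≈ 8.1%, i.e. 8.1 cM.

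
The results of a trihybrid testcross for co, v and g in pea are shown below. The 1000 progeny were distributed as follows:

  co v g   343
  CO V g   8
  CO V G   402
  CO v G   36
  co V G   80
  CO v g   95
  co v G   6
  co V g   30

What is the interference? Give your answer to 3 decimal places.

The two most frequent reciprocal classes, CO V G and co v g, are the parental types, so the F1 was CO V G / co v g.
The two rarest classes, CO V g and co v G, are the double crossovers. Comparing them with the parentals, only the g allele has switched, so g is the middle locus and the order is co – g – v.
co–g: (175 + 14)/1000 = 0.1890; g–v: (66 + 14)/1000 = 0.0800.
Expected DCO frequency = 0.1890 × 0.0800 ≈ 0.01512; observed = 14/1000 ≈ 0.01400.
Coefficient of coincidence = 0.01400/0.01512 ≈ 0.926; interference = 1 − 0.926 = 0.074.

0.074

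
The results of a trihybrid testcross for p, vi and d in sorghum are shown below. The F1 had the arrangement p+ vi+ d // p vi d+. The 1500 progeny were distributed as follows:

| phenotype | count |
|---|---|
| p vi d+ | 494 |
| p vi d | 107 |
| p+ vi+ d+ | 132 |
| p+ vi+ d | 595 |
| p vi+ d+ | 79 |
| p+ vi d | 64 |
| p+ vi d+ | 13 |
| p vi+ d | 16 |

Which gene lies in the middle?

p

The two rarest classes, p vi+ d and p+ vi d+, are the double crossovers. Comparing them with the parentals, only the p allele has switched, so p is the middle locus and the order is d – p – vi.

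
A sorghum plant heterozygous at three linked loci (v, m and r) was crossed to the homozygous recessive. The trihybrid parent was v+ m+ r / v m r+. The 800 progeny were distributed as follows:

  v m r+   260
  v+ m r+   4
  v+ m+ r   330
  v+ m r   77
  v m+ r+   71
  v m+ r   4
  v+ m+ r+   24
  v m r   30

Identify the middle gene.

v

The two rarest classes, v m+ r and v+ m r+, are the double crossovers. Comparing them with the parentals, only the v allele has switched, so v is the middle locus and the order is r – v – m.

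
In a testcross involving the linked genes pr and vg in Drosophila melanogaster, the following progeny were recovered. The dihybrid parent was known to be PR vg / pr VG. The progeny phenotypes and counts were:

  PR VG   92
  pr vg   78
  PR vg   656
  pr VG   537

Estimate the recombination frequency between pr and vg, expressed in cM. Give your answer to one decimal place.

The recombinant classes are PR VG and pr vg: 92 + 78 = 170.
Recombination frequency = 170/1363 = 0.1247 ≈ 12.5%, i.e. 12.5 cM.

12.5 cM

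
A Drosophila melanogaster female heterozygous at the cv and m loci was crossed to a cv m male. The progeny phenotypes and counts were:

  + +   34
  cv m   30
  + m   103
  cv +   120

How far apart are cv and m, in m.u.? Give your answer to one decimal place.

22.3 m.u.

The two most frequent classes, + m (103) and cv + (120), are the parental types, so the F1 was + m / cv +.
The recombinant classes are + + and cv m: 34 + 30 = 64.
Recombination frequency = 64/287 = 0.2230 ≈ 22.3%, i.e. 22.3 m.u.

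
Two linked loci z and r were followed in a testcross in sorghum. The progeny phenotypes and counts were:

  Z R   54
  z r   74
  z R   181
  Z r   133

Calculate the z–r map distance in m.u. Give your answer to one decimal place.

The two most frequent classes, Z r (133) and z R (181), are the parental types, so the F1 was Z r / z R.
The recombinant classes are Z R and z r: 54 + 74 = 128.
Recombination frequency = 128/442 = 0.2896 ≈ 29.0%, i.e. 29.0 m.u.

29.0 m.u.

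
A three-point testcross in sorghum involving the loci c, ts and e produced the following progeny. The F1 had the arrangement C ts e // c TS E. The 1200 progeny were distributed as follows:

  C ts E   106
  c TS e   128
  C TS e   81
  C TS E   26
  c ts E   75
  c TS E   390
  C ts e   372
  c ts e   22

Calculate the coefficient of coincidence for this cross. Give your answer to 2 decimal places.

The two rarest classes, c ts e and C TS E, are the double crossovers. Comparing them with the parentals, only the c allele has switched, so c is the middle locus and the order is e – c – ts.
e–c: (234 + 48)/1200 = 0.2350; c–ts: (156 + 48)/1200 = 0.1700.
Expected DCO frequency = 0.2350 × 0.1700 ≈ 0.03995; observed = 48/1200 ≈ 0.04000.
Coefficient of coincidence = 0.04000/0.03995 ≈ 1.00.

1.00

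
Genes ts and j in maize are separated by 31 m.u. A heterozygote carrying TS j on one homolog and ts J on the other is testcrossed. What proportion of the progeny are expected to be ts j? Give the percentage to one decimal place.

15.5%

A map distance of 31 m.u. corresponds to a recombination frequency of 0.310.
The F1 is TS j / ts J, so ts j is a recombinant gamete class with expected frequency r/2 = 0.310/2 = 0.1550.
That is 0.1550 = 15.5% of the progeny.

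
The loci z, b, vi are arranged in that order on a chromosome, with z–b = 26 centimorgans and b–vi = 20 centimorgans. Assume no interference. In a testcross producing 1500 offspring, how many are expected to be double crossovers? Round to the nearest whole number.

78

Map distances give recombination frequencies of 0.260 and 0.200 for the two intervals.
With no interference, expected double-crossover frequency = 0.260 × 0.200 = 0.05200.
Expected number = 0.05200 × 1500 = 78.00 ≈ 78.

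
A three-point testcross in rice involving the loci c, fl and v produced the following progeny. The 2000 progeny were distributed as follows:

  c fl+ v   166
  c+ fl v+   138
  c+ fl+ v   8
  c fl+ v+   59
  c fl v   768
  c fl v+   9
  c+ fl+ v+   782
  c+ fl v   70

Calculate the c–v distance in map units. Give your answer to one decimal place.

7.3 map units

The two most frequent reciprocal classes, c fl v and c+ fl+ v+, are the parental types, so the F1 was c fl v / c+ fl+ v+.
The two rarest classes, c fl v+ and c+ fl+ v, are the double crossovers. Comparing them with the parentals, only the v allele has switched, so v is the middle locus and the order is c – v – fl.
Crossovers in the c–v interval produce the single-crossover classes c+ fl v and c fl+ v+ (70 + 59 = 129) plus the double crossovers (17).
RF(c–v) = (129 + 17) / 2000 = 146/2000 = 0.0730 → 7.3 map units.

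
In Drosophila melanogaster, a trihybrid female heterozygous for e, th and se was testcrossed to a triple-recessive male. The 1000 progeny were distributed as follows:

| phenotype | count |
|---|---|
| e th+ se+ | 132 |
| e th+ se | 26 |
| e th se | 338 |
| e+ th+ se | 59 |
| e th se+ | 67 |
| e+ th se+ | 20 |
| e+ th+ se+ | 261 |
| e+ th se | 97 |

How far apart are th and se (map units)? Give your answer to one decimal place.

17.2 map units

The two most frequent reciprocal classes, e+ th+ se+ and e th se, are the parental types, so the F1 was e+ th+ se+ / e th se.
The two rarest classes, e+ th se+ and e th+ se, are the double crossovers. Comparing them with the parentals, only the th allele has switched, so th is the middle locus and the order is se – th – e.
Crossovers in the se–th interval produce the single-crossover classes e+ th+ se and e th se+ (59 + 67 = 126) plus the double crossovers (46).
RF(se–th) = (126 + 46) / 1000 = 172/1000 = 0.1720 → 17.2 map units.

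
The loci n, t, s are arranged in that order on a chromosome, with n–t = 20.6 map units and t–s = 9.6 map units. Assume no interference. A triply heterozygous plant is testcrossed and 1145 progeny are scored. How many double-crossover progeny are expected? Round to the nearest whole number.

Map distances give recombination frequencies of 0.206 and 0.096 for the two intervals.
With no interference, expected double-crossover frequency = 0.206 × 0.096 = 0.01978.
Expected number = 0.01978 × 1145 = 22.64 ≈ 23.

23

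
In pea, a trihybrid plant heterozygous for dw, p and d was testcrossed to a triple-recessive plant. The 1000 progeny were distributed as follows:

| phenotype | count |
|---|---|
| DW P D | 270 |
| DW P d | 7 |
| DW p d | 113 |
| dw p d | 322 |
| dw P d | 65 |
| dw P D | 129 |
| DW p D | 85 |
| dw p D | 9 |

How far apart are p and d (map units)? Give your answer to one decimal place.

16.6 map units

The two most frequent reciprocal classes, dw p d and DW P D, are the parental types, so the F1 was dw p d / DW P D.
The two rarest classes, dw p D and DW P d, are the double crossovers. Comparing them with the parentals, only the d allele has switched, so d is the middle locus and the order is dw – d – p.
Crossovers in the d–p interval produce the single-crossover classes dw P d and DW p D (65 + 85 = 150) plus the double crossovers (16).
RF(d–p) = (150 + 16) / 1000 = 166/1000 = 0.1660 → 16.6 map units.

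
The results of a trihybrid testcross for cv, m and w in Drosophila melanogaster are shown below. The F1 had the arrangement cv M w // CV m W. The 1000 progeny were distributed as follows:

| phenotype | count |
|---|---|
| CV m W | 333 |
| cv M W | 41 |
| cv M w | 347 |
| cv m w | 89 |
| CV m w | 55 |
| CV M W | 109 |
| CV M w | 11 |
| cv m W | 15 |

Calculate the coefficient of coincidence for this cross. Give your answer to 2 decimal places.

The two rarest classes, CV M w and cv m W, are the double crossovers. Comparing them with the parentals, only the cv allele has switched, so cv is the middle locus and the order is m – cv – w.
m–cv: (198 + 26)/1000 = 0.2240; cv–w: (96 + 26)/1000 = 0.1220.
Expected DCO frequency = 0.2240 × 0.1220 ≈ 0.02733; observed = 26/1000 ≈ 0.02600.
Coefficient of coincidence = 0.02600/0.02733 ≈ 0.95.

0.95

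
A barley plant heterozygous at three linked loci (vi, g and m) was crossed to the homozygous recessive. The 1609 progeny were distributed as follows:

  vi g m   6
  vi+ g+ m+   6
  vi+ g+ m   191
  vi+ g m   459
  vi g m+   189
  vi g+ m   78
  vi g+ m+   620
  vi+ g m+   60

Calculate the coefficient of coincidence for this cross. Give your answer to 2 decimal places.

0.33

The two most frequent reciprocal classes, vi+ g m and vi g+ m+, are the parental types, so the F1 was vi+ g m / vi g+ m+.
The two rarest classes, vi g m and vi+ g+ m+, are the double crossovers. Comparing them with the parentals, only the vi allele has switched, so vi is the middle locus and the order is m – vi – g.
m–vi: (138 + 12)/1609 = 0.0932; vi–g: (380 + 12)/1609 = 0.2436.
Expected DCO frequency = 0.0932 × 0.2436 ≈ 0.02270; observed = 12/1609 ≈ 0.00746.
Coefficient of coincidence = 0.00746/0.02270 ≈ 0.33.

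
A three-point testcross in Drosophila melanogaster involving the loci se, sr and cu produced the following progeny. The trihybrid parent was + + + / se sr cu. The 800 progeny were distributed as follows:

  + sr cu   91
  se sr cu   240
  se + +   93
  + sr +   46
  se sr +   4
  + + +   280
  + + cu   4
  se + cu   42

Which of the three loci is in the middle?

cu

The two rarest classes, + + cu and se sr +, are the double crossovers. Comparing them with the parentals, only the cu allele has switched, so cu is the middle locus and the order is sr – cu – se.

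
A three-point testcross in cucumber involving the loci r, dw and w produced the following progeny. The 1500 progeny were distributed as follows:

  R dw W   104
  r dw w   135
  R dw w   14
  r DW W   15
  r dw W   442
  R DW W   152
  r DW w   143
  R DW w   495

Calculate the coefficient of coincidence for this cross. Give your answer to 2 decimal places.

0.50

The two most frequent reciprocal classes, r dw W and R DW w, are the parental types, so the F1 was r dw W / R DW w.
The two rarest classes, r DW W and R dw w, are the double crossovers. Comparing them with the parentals, only the dw allele has switched, so dw is the middle locus and the order is r – dw – w.
r–dw: (247 + 29)/1500 = 0.1840; dw–w: (287 + 29)/1500 = 0.2107.
Expected DCO frequency = 0.1840 × 0.2107 ≈ 0.03877; observed = 29/1500 ≈ 0.01933.
Coefficient of coincidence = 0.01933/0.03877 ≈ 0.50.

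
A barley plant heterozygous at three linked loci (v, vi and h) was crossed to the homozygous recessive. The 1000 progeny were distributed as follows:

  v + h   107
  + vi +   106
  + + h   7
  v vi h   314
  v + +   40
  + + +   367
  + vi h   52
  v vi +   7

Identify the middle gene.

The two most frequent reciprocal classes, + + + and v vi h, are the parental types, so the F1 was + + + / v vi h.
The two rarest classes, + + h and v vi +, are the double crossovers. Comparing them with the parentals, only the h allele has switched, so h is the middle locus and the order is v – h – vi.

h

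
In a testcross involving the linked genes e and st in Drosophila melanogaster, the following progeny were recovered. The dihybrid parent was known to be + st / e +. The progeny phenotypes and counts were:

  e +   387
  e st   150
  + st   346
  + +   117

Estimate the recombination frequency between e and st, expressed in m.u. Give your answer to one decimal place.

26.7 m.u.

The recombinant classes are + + and e st: 117 + 150 = 267.
Recombination frequency = 267/1000 = 0.2670 ≈ 26.7%, i.e. 26.7 m.u.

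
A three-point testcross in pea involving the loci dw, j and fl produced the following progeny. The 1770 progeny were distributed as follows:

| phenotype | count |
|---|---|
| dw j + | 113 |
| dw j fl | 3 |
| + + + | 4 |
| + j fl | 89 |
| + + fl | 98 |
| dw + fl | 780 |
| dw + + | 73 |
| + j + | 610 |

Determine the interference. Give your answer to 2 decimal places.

0.66

The two most frequent reciprocal classes, dw + fl and + j +, are the parental types, so the F1 was dw + fl / + j +.
The two rarest classes, dw j fl and + + +, are the double crossovers. Comparing them with the parentals, only the j allele has switched, so j is the middle locus and the order is fl – j – dw.
fl–j: (162 + 7)/1770 = 0.0955; j–dw: (211 + 7)/1770 = 0.1232.
Expected DCO frequency = 0.0955 × 0.1232 ≈ 0.01177; observed = 7/1770 ≈ 0.00395.
Coefficient of coincidence = 0.00395/0.01177 ≈ 0.34; interference = 1 − 0.34 = 0.66.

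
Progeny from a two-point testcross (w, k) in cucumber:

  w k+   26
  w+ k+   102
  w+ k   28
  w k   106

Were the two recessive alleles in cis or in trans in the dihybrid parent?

The two most frequent classes are w+ k+ (102) and w k (106); these are the parental (non-recombinant) types.
So the F1 carried w+ k+ on one chromosome and w k on the other — the recessive alleles are on the same chromosome (cis / coupling).

cis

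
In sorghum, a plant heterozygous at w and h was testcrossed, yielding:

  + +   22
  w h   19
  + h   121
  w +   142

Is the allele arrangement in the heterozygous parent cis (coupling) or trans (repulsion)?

The two most frequent classes are + h (121) and w + (142); these are the parental (non-recombinant) types.
So the F1 carried + h on one chromosome and w + on the other — the recessive alleles are on opposite chromosomes (trans / repulsion).

trans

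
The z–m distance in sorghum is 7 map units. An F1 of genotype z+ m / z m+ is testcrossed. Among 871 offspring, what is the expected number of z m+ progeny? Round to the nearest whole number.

405

A map distance of 7 map units corresponds to a recombination frequency of 0.070.
The F1 is z+ m / z m+, so z m+ is a parental gamete class with expected frequency (1 − r)/2 = 0.930/2 = 0.4650.
Expected number = 0.4650 × 871 = 405.01 ≈ 405.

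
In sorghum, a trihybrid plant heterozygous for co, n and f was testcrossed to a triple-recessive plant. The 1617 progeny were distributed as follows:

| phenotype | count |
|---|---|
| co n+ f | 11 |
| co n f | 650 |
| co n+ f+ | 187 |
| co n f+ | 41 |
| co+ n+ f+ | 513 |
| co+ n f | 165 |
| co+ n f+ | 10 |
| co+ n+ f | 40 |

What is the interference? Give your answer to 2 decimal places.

0.11

The two most frequent reciprocal classes, co n f and co+ n+ f+, are the parental types, so the F1 was co n f / co+ n+ f+.
The two rarest classes, co n+ f and co+ n f+, are the double crossovers. Comparing them with the parentals, only the n allele has switched, so n is the middle locus and the order is f – n – co.
f–n: (81 + 21)/1617 = 0.0631; n–co: (352 + 21)/1617 = 0.2307.
Expected DCO frequency = 0.0631 × 0.2307 ≈ 0.01456; observed = 21/1617 ≈ 0.01299.
Coefficient of coincidence = 0.01299/0.01456 ≈ 0.89; interference = 1 − 0.89 = 0.11.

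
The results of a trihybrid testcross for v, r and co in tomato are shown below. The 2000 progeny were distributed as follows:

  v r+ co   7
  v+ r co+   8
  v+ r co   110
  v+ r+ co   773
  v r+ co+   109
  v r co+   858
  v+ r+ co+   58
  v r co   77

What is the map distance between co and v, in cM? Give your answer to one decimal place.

The two most frequent reciprocal classes, v r co+ and v+ r+ co, are the parental types, so the F1 was v r co+ / v+ r+ co.
The two rarest classes, v+ r co+ and v r+ co, are the double crossovers. Comparing them with the parentals, only the v allele has switched, so v is the middle locus and the order is co – v – r.
Crossovers in the co–v interval produce the single-crossover classes v r co and v+ r+ co+ (77 + 58 = 135) plus the double crossovers (15).
RF(co–v) = (135 + 15) / 2000 = 150/2000 = 0.0750 → 7.5 cM.

7.5 cM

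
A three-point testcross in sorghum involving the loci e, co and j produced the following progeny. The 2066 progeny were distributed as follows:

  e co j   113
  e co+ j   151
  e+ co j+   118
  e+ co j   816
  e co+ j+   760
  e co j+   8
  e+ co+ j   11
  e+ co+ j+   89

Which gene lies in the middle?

The two most frequent reciprocal classes, e+ co j and e co+ j+, are the parental types, so the F1 was e+ co j / e co+ j+.
The two rarest classes, e+ co+ j and e co j+, are the double crossovers. Comparing them with the parentals, only the co allele has switched, so co is the middle locus and the order is e – co – j.

co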